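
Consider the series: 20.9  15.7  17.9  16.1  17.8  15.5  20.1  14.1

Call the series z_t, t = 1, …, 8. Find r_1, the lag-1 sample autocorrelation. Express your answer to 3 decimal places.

-0.591

Mean z̄ = (20.9 + 15.7 + 17.9 + 16.1 + 17.8 + 15.5 + 20.1 + 14.1)/8 = 17.2625
Deviations from mean: 3.6375, -1.5625, 0.6375, -1.1625, 0.5375, -1.7625, 2.8375, -3.1625
Numerator Σ_{t=1}^{7}(z_t−z̄)(z_{t+1}−z̄) = -22.9677
Denominator Σ(z_t−z̄)² = 38.8788
r_1 = -22.9677 / 38.8788 = -0.591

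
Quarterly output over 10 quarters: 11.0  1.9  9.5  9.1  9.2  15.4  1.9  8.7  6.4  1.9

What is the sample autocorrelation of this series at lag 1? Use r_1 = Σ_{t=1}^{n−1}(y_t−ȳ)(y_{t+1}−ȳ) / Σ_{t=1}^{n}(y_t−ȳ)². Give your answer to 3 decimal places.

Mean ȳ = (11.0 + 1.9 + 9.5 + 9.1 + 9.2 + 15.4 + 1.9 + 8.7 + 6.4 + 1.9)/10 = 7.5000
Numerator Σ_{t=1}^{9}(y_t−ȳ)(y_{t+1}−ȳ) = -57.5700
Denominator Σ(y_t−ȳ)² = 180.8400
r_1 = -57.5700 / 180.8400 = -0.318

-0.318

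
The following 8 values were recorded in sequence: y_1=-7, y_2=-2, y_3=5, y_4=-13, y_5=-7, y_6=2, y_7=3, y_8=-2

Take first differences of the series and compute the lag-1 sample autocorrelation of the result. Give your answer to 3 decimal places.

-0.270

First differences Δy: 5, 7, -18, 6, 9, 1, -5
Mean of differences = 0.7143
Numerator Σ(Δy_t−Δȳ)(Δy_{t+1}−Δȳ) = -145.0816
Denominator Σ(Δy_t−Δȳ)² = 537.4286
r_1(Δy) = -145.0816 / 537.4286 = -0.270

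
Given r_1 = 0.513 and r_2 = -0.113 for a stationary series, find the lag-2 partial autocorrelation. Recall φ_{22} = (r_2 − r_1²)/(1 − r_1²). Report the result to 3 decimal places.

φ_{22} = (r_2 − r_1²) / (1 − r_1²)
r_1² = (0.513)² = 0.263169
Numerator = -0.113 − 0.2632 = -0.3762; denominator = 1 − 0.2632 = 0.7368
φ_{22} = -0.3762 / 0.7368 = -0.511

-0.511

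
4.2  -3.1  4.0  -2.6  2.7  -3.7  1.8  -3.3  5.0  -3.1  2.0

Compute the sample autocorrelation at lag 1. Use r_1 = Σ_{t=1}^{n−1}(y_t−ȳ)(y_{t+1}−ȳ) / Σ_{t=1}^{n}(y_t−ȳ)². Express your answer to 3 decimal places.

Mean ȳ = (4.2 − 3.1 + 4.0 − 2.6 + 2.7 − 3.7 + 1.8 − 3.3 + 5.0 − 3.1 + 2.0)/11 = 0.3545
Numerator Σ_{t=1}^{10}(y_t−ȳ)(y_{t+1}−ȳ) = -102.9402
Denominator Σ(y_t−ȳ)² = 122.3473
r_1 = -102.9402 / 122.3473 = -0.841

-0.841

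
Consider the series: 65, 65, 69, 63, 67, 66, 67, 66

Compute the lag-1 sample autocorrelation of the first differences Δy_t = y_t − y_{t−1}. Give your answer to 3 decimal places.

-0.766

First differences Δy: 0, 4, -6, 4, -1, 1, -1
Mean of differences = 0.1429
Numerator Σ(Δy_t−Δȳ)(Δy_{t+1}−Δȳ) = -54.3061
Denominator Σ(Δy_t−Δȳ)² = 70.8571
r_1(Δy) = -54.3061 / 70.8571 = -0.766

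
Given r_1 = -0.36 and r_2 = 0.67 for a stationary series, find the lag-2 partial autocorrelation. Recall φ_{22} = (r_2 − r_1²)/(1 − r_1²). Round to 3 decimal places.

φ_{22} = (r_2 − r_1²) / (1 − r_1²)
r_1² = (-0.36)² = 0.1296
Numerator = 0.67 − 0.1296 = 0.5404; denominator = 1 − 0.1296 = 0.8704
φ_{22} = 0.5404 / 0.8704 = 0.621

0.621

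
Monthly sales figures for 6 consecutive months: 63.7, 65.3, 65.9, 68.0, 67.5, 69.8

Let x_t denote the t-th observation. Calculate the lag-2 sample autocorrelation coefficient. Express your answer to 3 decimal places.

Mean x̄ = (63.7 + 65.3 + 65.9 + 68.0 + 67.5 + 69.8)/6 = 66.7000
Deviations from mean: -3.0000, -1.4000, -0.8000, 1.3000, 0.8000, 3.1000
Σ(x_t−x̄)(x_{t+2}−x̄) = (2.4000) + (-1.8200) + (-0.6400) + (4.0300) = 3.9700
Denominator Σ(x_t−x̄)² = 23.5400
r_2 = 3.9700 / 23.5400 = 0.169

0.169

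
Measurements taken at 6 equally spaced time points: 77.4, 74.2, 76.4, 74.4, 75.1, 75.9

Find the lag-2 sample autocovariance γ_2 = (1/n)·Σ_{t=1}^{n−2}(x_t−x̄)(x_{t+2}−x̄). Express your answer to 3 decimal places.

0.391

Mean x̄ = (77.4 + 74.2 + 76.4 + 74.4 + 75.1 + 75.9)/6 = 75.5667
Deviations: 1.8333, -1.3667, 0.8333, -1.1667, -0.4667, 0.3333
Σ_{t=1}^{4}(x_t−x̄)(x_{t+2}−x̄) = 2.3444
γ_2 = 2.3444 / 6 = 0.391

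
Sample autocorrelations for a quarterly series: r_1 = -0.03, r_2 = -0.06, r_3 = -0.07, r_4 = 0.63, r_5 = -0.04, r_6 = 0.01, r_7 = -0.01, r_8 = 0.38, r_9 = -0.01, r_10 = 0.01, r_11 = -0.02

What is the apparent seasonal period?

The largest autocorrelation is r_4 = 0.63, with a weaker echo at lag 8 (0.38); the remaining lags stay at or below 0.01.
The dominant spike at lag 4 indicates a seasonal period of 4.

4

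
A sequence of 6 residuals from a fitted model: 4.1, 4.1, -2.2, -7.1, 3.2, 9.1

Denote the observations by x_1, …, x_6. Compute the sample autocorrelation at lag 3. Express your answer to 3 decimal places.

Mean x̄ = (4.1 + 4.1 − 2.2 − 7.1 + 3.2 + 9.1)/6 = 1.8667
Deviations from mean: 2.2333, 2.2333, -4.0667, -8.9667, 1.3333, 7.2333
Σ(x_t−x̄)(x_{t+3}−x̄) = (-20.0256) + (2.9778) + (-29.4156) = -46.4633
Denominator Σ(x_t−x̄)² = 161.0133
r_3 = -46.4633 / 161.0133 = -0.289

-0.289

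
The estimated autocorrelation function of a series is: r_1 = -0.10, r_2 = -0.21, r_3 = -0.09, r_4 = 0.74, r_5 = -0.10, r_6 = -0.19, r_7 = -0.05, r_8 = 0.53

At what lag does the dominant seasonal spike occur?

The largest autocorrelation is r_4 = 0.74, with a weaker echo at lag 8 (0.53); the remaining lags stay at or below -0.05.
The dominant spike at lag 4 indicates a seasonal period of 4.

4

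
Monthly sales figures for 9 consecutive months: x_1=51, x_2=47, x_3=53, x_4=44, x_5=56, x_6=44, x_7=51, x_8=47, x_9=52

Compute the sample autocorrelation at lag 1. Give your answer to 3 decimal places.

-0.881

Mean x̄ = (51 + 47 + 53 + 44 + 56 + 44 + 51 + 47 + 52)/9 = 49.4444
Numerator Σ_{t=1}^{8}(x_t−x̄)(x_{t+1}−x̄) = -121.7531
Denominator Σ(x_t−x̄)² = 138.2222
r_1 = -121.7531 / 138.2222 = -0.881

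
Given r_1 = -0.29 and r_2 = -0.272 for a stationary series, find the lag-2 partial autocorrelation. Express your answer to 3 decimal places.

φ_{22} = (r_2 − r_1²) / (1 − r_1²)
r_1² = (-0.29)² = 0.0841
Numerator = -0.272 − 0.0841 = -0.3561; denominator = 1 − 0.0841 = 0.9159
φ_{22} = -0.3561 / 0.9159 = -0.389

-0.389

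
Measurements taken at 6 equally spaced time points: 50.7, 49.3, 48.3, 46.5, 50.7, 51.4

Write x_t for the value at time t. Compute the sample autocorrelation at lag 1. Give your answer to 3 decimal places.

0.131

Mean x̄ = (50.7 + 49.3 + 48.3 + 46.5 + 50.7 + 51.4)/6 = 49.4833
Σ(x_t−x̄)(x_{t+1}−x̄) = (-0.2231) + (0.2169) + (3.5303) + (-3.6297) + (2.3319) = 2.2264
Denominator Σ(x_t−x̄)² = 16.9683
r_1 = 2.2264 / 16.9683 = 0.131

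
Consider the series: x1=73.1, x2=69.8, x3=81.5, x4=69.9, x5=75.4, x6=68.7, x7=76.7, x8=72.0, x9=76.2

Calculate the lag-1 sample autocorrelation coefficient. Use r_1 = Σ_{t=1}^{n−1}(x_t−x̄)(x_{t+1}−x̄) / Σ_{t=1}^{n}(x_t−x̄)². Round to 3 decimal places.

Mean x̄ = (73.1 + 69.8 + 81.5 + 69.9 + 75.4 + 68.7 + 76.7 + 72.0 + 76.2)/9 = 73.7000
Numerator Σ_{t=1}^{8}(x_t−x̄)(x_{t+1}−x̄) = -97.0300
Denominator Σ(x_t−x̄)² = 136.8800
r_1 = -97.0300 / 136.8800 = -0.709

-0.709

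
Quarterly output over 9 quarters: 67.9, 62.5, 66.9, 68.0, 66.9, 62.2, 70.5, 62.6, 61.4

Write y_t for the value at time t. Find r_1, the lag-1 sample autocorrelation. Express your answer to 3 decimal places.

-0.326

Mean ȳ = (67.9 + 62.5 + 66.9 + 68.0 + 66.9 + 62.2 + 70.5 + 62.6 + 61.4)/9 = 65.4333
Numerator Σ_{t=1}^{8}(y_t−ȳ)(y_{t+1}−ȳ) = -28.0611
Denominator Σ(y_t−ȳ)² = 86.0000
r_1 = -28.0611 / 86.0000 = -0.326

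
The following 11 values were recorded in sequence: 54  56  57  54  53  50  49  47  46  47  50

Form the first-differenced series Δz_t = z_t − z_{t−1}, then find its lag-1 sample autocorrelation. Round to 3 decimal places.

First differences Δz: 2, 1, -3, -1, -3, -1, -2, -1, 1, 3
Mean of differences = -0.4000
Numerator Σ(Δz_t−Δz̄)(Δz_{t+1}−Δz̄) = 10.2400
Denominator Σ(Δz_t−Δz̄)² = 38.4000
r_1(Δz) = 10.2400 / 38.4000 = 0.267

0.267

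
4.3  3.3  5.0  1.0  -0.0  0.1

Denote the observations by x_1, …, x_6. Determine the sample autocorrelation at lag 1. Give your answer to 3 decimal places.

Mean x̄ = (4.3 + 3.3 + 5.0 + 1.0 − 0.0 + 0.1)/6 = 2.2833
Numerator Σ_{t=1}^{5}(x_t−x̄)(x_{t+1}−x̄) = 9.2414
Denominator Σ(x_t−x̄)² = 24.1083
r_1 = 9.2414 / 24.1083 = 0.383

0.383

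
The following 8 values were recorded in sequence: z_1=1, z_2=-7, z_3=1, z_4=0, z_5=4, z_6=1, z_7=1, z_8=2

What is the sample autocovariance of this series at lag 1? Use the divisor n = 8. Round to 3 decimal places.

Mean z̄ = (1 − 7 + 1 + 0 + 4 + 1 + 1 + 2)/8 = 0.3750
Deviations: 0.6250, -7.3750, 0.6250, -0.3750, 3.6250, 0.6250, 0.6250, 1.6250
Σ_{t=1}^{7}(z_t−z̄)(z_{t+1}−z̄) = -7.1406
γ_1 = -7.1406 / 8 = -0.893

-0.893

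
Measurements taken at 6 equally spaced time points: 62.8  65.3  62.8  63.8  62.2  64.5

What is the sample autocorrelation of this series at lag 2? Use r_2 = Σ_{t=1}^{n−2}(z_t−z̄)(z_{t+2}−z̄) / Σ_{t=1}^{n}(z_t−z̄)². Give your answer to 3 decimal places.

Mean z̄ = (62.8 + 65.3 + 62.8 + 63.8 + 62.2 + 64.5)/6 = 63.5667
Numerator Σ_{t=1}^{4}(z_t−z̄)(z_{t+2}−z̄) = 2.2578
Denominator Σ(z_t−z̄)² = 6.9733
r_2 = 2.2578 / 6.9733 = 0.324

0.324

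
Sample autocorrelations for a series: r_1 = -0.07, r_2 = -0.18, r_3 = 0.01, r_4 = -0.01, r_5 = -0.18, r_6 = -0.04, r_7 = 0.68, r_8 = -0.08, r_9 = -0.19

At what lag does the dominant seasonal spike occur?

The largest autocorrelation is r_7 = 0.68; the remaining lags stay at or below 0.01.
The dominant spike at lag 7 indicates a seasonal period of 7.

7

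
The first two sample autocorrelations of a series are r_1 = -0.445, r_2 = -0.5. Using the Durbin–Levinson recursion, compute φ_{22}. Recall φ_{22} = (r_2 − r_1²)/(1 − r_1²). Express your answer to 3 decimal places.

-0.870

φ_{22} = (r_2 − r_1²) / (1 − r_1²)
r_1² = (-0.445)² = 0.198025
Numerator = -0.5 − 0.1980 = -0.6980; denominator = 1 − 0.1980 = 0.8020
φ_{22} = -0.6980 / 0.8020 = -0.870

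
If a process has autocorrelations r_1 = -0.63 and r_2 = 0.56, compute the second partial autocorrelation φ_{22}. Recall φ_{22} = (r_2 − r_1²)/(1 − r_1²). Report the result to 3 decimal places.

0.270

φ_{22} = (r_2 − r_1²) / (1 − r_1²)
r_1² = (-0.63)² = 0.3969
Numerator = 0.56 − 0.3969 = 0.1631; denominator = 1 − 0.3969 = 0.6031
φ_{22} = 0.1631 / 0.6031 = 0.270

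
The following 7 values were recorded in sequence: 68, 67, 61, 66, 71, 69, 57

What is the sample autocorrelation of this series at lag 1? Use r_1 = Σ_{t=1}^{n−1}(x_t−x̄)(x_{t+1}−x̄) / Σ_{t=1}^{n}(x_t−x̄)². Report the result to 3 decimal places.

-0.094

Mean x̄ = (68 + 67 + 61 + 66 + 71 + 69 + 57)/7 = 65.5714
Deviations from mean: 2.4286, 1.4286, -4.5714, 0.4286, 5.4286, 3.4286, -8.5714
Numerator Σ_{t=1}^{6}(x_t−x̄)(x_{t+1}−x̄) = -13.4694
Denominator Σ(x_t−x̄)² = 143.7143
r_1 = -13.4694 / 143.7143 = -0.094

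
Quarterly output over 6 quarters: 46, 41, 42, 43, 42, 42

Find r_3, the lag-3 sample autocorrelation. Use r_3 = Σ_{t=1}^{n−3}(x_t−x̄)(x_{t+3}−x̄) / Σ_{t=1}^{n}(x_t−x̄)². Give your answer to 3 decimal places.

Mean x̄ = (46 + 41 + 42 + 43 + 42 + 42)/6 = 42.6667
Σ(x_t−x̄)(x_{t+3}−x̄) = (1.1111) + (1.1111) + (0.4444) = 2.6667
Denominator Σ(x_t−x̄)² = 15.3333
r_3 = 2.6667 / 15.3333 = 0.174

0.174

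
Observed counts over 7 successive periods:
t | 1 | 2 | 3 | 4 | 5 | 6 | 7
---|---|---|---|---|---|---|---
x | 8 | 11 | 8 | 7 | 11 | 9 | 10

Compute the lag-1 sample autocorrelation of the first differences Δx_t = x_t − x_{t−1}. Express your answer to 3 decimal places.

-0.494

First differences Δx: 3, -3, -1, 4, -2, 1
Mean of differences = 0.3333
Numerator Σ(Δx_t−Δx̄)(Δx_{t+1}−Δx̄) = -19.4444
Denominator Σ(Δx_t−Δx̄)² = 39.3333
r_1(Δx) = -19.4444 / 39.3333 = -0.494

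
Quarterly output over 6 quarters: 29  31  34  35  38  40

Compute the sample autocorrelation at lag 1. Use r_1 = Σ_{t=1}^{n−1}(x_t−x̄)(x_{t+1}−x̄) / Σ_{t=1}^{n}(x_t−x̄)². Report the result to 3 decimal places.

Mean x̄ = (29 + 31 + 34 + 35 + 38 + 40)/6 = 34.5000
Σ(x_t−x̄)(x_{t+1}−x̄) = (19.2500) + (1.7500) + (-0.2500) + (1.7500) + (19.2500) = 41.7500
Denominator Σ(x_t−x̄)² = 85.5000
r_1 = 41.7500 / 85.5000 = 0.488

0.488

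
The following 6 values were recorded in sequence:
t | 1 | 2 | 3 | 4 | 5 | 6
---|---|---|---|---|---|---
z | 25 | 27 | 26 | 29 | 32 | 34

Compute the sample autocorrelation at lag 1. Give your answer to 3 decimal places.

0.456

Mean z̄ = (25 + 27 + 26 + 29 + 32 + 34)/6 = 28.8333
Deviations from mean: -3.8333, -1.8333, -2.8333, 0.1667, 3.1667, 5.1667
Σ(z_t−z̄)(z_{t+1}−z̄) = (7.0278) + (5.1944) + (-0.4722) + (0.5278) + (16.3611) = 28.6389
Denominator Σ(z_t−z̄)² = 62.8333
r_1 = 28.6389 / 62.8333 = 0.456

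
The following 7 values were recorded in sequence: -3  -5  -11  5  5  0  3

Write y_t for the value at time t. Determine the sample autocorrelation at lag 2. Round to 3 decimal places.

-0.164

Mean ȳ = (-3 − 5 − 11 + 5 + 5 + 0 + 3)/7 = -0.8571
Σ(y_t−ȳ)(y_{t+2}−ȳ) = (21.7347) + (-24.2653) + (-59.4082) + (5.0204) + (22.5918) = -34.3265
Denominator Σ(y_t−ȳ)² = 208.8571
r_2 = -34.3265 / 208.8571 = -0.164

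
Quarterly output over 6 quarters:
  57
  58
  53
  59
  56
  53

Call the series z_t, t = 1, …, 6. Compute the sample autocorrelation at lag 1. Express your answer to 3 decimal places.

-0.406

Mean z̄ = (57 + 58 + 53 + 59 + 56 + 53)/6 = 56.0000
Deviations from mean: 1.0000, 2.0000, -3.0000, 3.0000, 0.0000, -3.0000
Σ(z_t−z̄)(z_{t+1}−z̄) = (2.0000) + (-6.0000) + (-9.0000) + (0.0000) + (0.0000) = -13.0000
Denominator Σ(z_t−z̄)² = 32.0000
r_1 = -13.0000 / 32.0000 = -0.406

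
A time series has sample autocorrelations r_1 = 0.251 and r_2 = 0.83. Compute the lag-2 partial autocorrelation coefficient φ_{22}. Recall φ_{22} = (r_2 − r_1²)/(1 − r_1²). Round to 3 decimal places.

φ_{22} = (r_2 − r_1²) / (1 − r_1²)
r_1² = (0.251)² = 0.063001
Numerator = 0.83 − 0.0630 = 0.7670; denominator = 1 − 0.0630 = 0.9370
φ_{22} = 0.7670 / 0.9370 = 0.819

0.819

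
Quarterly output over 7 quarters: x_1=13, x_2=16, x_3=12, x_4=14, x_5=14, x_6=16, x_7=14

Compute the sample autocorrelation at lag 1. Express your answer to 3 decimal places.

Mean x̄ = (13 + 16 + 12 + 14 + 14 + 16 + 14)/7 = 14.1429
Deviations from mean: -1.1429, 1.8571, -2.1429, -0.1429, -0.1429, 1.8571, -0.1429
Σ(x_t−x̄)(x_{t+1}−x̄) = (-2.1224) + (-3.9796) + (0.3061) + (0.0204) + (-0.2653) + (-0.2653) = -6.3061
Denominator Σ(x_t−x̄)² = 12.8571
r_1 = -6.3061 / 12.8571 = -0.490

-0.490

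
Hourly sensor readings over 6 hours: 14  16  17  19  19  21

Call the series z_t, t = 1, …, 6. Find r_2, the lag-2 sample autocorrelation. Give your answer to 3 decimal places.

Mean z̄ = (14 + 16 + 17 + 19 + 19 + 21)/6 = 17.6667
Deviations from mean: -3.6667, -1.6667, -0.6667, 1.3333, 1.3333, 3.3333
Σ(z_t−z̄)(z_{t+2}−z̄) = (2.4444) + (-2.2222) + (-0.8889) + (4.4444) = 3.7778
Denominator Σ(z_t−z̄)² = 31.3333
r_2 = 3.7778 / 31.3333 = 0.121

0.121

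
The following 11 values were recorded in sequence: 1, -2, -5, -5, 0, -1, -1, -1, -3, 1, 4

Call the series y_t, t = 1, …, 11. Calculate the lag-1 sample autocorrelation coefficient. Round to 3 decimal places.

0.272

Mean ȳ = (1 − 2 − 5 − 5 + 0 − 1 − 1 − 1 − 3 + 1 + 4)/11 = -1.0909
Numerator Σ_{t=1}^{10}(y_t−ȳ)(y_{t+1}−ȳ) = 19.2645
Denominator Σ(y_t−ȳ)² = 70.9091
r_1 = 19.2645 / 70.9091 = 0.272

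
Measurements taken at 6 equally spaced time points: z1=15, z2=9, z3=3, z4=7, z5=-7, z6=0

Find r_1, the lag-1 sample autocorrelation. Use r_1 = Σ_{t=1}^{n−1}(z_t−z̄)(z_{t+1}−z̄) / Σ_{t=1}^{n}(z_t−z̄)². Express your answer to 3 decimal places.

0.205

Mean z̄ = (15 + 9 + 3 + 7 − 7 + 0)/6 = 4.5000
Deviations from mean: 10.5000, 4.5000, -1.5000, 2.5000, -11.5000, -4.5000
Numerator Σ_{t=1}^{5}(z_t−z̄)(z_{t+1}−z̄) = 59.7500
Denominator Σ(z_t−z̄)² = 291.5000
r_1 = 59.7500 / 291.5000 = 0.205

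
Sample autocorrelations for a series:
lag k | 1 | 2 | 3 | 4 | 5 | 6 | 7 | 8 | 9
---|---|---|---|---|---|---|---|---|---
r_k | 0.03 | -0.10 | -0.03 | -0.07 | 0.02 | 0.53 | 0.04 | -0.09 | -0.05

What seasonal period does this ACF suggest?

6

The largest autocorrelation is r_6 = 0.53; the remaining lags stay at or below 0.04.
The dominant spike at lag 6 indicates a seasonal period of 6.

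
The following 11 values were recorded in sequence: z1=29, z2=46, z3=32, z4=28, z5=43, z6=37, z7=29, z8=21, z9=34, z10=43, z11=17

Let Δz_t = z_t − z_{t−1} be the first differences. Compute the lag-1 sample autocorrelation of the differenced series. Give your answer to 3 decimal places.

-0.248

First differences Δz: 17, -14, -4, 15, -6, -8, -8, 13, 9, -26
Mean of differences = -1.2000
Numerator Σ(Δz_t−Δz̄)(Δz_{t+1}−Δz̄) = -446.0400
Denominator Σ(Δz_t−Δz̄)² = 1801.6000
r_1(Δz) = -446.0400 / 1801.6000 = -0.248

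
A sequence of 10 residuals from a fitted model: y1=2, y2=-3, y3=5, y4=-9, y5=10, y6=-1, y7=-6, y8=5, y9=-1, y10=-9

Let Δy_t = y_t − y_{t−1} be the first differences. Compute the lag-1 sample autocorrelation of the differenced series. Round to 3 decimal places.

First differences Δy: -5, 8, -14, 19, -11, -5, 11, -6, -8
Mean of differences = -1.2222
Numerator Σ(Δy_t−Δȳ)(Δy_{t+1}−Δȳ) = -644.0494
Denominator Σ(Δy_t−Δȳ)² = 999.5556
r_1(Δy) = -644.0494 / 999.5556 = -0.644

-0.644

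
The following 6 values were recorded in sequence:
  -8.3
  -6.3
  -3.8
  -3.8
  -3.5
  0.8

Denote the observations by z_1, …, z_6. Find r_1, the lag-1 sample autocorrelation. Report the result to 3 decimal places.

Mean z̄ = (-8.3 − 6.3 − 3.8 − 3.8 − 3.5 + 0.8)/6 = -4.1500
Deviations from mean: -4.1500, -2.1500, 0.3500, 0.3500, 0.6500, 4.9500
Numerator Σ_{t=1}^{5}(z_t−z̄)(z_{t+1}−z̄) = 11.7375
Denominator Σ(z_t−z̄)² = 47.0150
r_1 = 11.7375 / 47.0150 = 0.250

0.250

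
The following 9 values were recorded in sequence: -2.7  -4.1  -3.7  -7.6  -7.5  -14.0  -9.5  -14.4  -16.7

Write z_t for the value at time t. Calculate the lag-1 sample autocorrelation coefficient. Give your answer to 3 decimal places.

Mean z̄ = (-2.7 − 4.1 − 3.7 − 7.6 − 7.5 − 14.0 − 9.5 − 14.4 − 16.7)/9 = -8.9111
Numerator Σ_{t=1}^{8}(z_t−z̄)(z_{t+1}−z̄) = 105.4365
Denominator Σ(z_t−z̄)² = 209.6289
r_1 = 105.4365 / 209.6289 = 0.503

0.503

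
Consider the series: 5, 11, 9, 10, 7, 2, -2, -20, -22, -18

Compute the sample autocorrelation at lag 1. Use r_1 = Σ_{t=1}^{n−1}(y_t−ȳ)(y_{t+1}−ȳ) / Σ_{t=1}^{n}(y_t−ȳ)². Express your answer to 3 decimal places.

Mean ȳ = (5 + 11 + 9 + 10 + 7 + 2 − 2 − 20 − 22 − 18)/10 = -1.8000
Numerator Σ_{t=1}^{9}(y_t−ȳ)(y_{t+1}−ȳ) = 1187.7600
Denominator Σ(y_t−ȳ)² = 1559.6000
r_1 = 1187.7600 / 1559.6000 = 0.762

0.762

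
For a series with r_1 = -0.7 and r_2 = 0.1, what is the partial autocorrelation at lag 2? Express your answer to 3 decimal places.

φ_{22} = (r_2 − r_1²) / (1 − r_1²)
r_1² = (-0.7)² = 0.49
Numerator = 0.1 − 0.4900 = -0.3900; denominator = 1 − 0.4900 = 0.5100
φ_{22} = -0.3900 / 0.5100 = -0.765

-0.765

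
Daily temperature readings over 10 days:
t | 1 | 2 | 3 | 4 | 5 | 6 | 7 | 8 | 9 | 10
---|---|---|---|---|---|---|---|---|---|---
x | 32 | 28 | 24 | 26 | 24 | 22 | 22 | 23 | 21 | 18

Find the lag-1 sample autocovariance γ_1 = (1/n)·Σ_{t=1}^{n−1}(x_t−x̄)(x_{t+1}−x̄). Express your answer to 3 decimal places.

Mean x̄ = (32 + 28 + 24 + 26 + 24 + 22 + 22 + 23 + 21 + 18)/10 = 24.0000
Σ_{t=1}^{9}(x_t−x̄)(x_{t+1}−x̄) = 59.0000
γ_1 = 59.0000 / 10 = 5.900

5.900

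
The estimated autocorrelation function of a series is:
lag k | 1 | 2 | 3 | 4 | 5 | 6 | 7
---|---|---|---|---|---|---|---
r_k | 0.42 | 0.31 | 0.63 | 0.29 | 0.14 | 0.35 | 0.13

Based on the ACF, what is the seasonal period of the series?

3

The largest autocorrelation is r_3 = 0.63; the remaining lags stay at or below 0.42. The elevated value at lag 1 (0.42), dropping to 0.31 at lag 2, reflects decaying short-term dependence rather than seasonality.
The dominant spike at lag 3 indicates a seasonal period of 3.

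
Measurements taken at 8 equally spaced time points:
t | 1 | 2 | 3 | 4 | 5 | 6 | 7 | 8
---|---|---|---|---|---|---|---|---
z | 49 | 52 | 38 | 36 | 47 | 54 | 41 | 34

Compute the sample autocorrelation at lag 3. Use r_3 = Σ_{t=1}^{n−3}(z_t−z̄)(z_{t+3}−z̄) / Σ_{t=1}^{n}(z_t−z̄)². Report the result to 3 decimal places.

Mean z̄ = (49 + 52 + 38 + 36 + 47 + 54 + 41 + 34)/8 = 43.8750
Deviations from mean: 5.1250, 8.1250, -5.8750, -7.8750, 3.1250, 10.1250, -2.8750, -9.8750
Σ(z_t−z̄)(z_{t+3}−z̄) = (-40.3594) + (25.3906) + (-59.4844) + (22.6406) + (-30.8594) = -82.6719
Denominator Σ(z_t−z̄)² = 406.8750
r_3 = -82.6719 / 406.8750 = -0.203

-0.203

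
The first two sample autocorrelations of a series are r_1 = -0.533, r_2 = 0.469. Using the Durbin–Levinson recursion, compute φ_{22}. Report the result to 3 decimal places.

φ_{22} = (r_2 − r_1²) / (1 − r_1²)
r_1² = (-0.533)² = 0.284089
Numerator = 0.469 − 0.2841 = 0.1849; denominator = 1 − 0.2841 = 0.7159
φ_{22} = 0.1849 / 0.7159 = 0.258

0.258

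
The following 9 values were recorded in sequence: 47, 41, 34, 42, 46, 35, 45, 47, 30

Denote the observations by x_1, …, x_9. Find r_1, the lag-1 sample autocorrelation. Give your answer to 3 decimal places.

-0.305

Mean x̄ = (47 + 41 + 34 + 42 + 46 + 35 + 45 + 47 + 30)/9 = 40.7778
Numerator Σ_{t=1}^{8}(x_t−x̄)(x_{t+1}−x̄) = -97.3827
Denominator Σ(x_t−x̄)² = 319.5556
r_1 = -97.3827 / 319.5556 = -0.305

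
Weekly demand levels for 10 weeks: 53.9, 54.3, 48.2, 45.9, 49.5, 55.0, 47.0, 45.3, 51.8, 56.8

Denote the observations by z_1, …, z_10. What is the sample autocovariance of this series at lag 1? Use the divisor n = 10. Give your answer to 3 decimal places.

Mean z̄ = (53.9 + 54.3 + 48.2 + 45.9 + 49.5 + 55.0 + 47.0 + 45.3 + 51.8 + 56.8)/10 = 50.7700
Σ_{t=1}^{9}(z_t−z̄)(z_{t+1}−z̄) = 20.5571
γ_1 = 20.5571 / 10 = 2.056

2.056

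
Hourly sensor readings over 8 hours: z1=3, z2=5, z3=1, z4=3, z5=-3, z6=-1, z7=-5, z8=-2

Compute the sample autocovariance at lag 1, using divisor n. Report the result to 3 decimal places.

Mean z̄ = (3 + 5 + 1 + 3 − 3 − 1 − 5 − 2)/8 = 0.1250
Deviations: 2.8750, 4.8750, 0.8750, 2.8750, -3.1250, -1.1250, -5.1250, -2.1250
Σ_{t=1}^{7}(z_t−z̄)(z_{t+1}−z̄) = 31.9844
γ_1 = 31.9844 / 8 = 3.998

3.998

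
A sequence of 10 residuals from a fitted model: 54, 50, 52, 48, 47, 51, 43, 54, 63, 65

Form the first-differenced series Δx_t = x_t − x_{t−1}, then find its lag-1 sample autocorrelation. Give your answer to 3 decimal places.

First differences Δx: -4, 2, -4, -1, 4, -8, 11, 9, 2
Mean of differences = 1.2222
Numerator Σ(Δx_t−Δx̄)(Δx_{t+1}−Δx̄) = -36.3827
Denominator Σ(Δx_t−Δx̄)² = 309.5556
r_1(Δx) = -36.3827 / 309.5556 = -0.118

-0.118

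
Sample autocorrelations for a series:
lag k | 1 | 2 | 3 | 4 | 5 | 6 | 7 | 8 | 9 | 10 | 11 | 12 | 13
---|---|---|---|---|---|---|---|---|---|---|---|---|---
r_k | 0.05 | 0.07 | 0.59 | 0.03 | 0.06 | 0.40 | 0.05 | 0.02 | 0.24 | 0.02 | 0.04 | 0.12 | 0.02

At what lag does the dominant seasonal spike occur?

The largest autocorrelation is r_3 = 0.59, with weaker echoes at lags 6 (0.40) and 9 (0.24); the remaining lags stay at or below 0.12.
The dominant spike at lag 3 indicates a seasonal period of 3.

3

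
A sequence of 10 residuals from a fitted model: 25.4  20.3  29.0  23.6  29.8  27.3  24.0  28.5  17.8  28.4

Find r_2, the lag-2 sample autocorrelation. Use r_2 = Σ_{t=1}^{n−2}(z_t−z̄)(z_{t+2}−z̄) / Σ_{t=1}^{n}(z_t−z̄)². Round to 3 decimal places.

0.287

Mean z̄ = (25.4 + 20.3 + 29.0 + 23.6 + 29.8 + 27.3 + 24.0 + 28.5 + 17.8 + 28.4)/10 = 25.4100
Numerator Σ_{t=1}^{8}(z_t−z̄)(z_{t+2}−z̄) = 41.1718
Denominator Σ(z_t−z̄)² = 143.5090
r_2 = 41.1718 / 143.5090 = 0.287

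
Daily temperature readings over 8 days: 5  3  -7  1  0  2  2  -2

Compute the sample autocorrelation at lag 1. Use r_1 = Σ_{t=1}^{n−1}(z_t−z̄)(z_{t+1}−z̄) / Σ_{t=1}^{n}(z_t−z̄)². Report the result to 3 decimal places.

Mean z̄ = (5 + 3 − 7 + 1 + 0 + 2 + 2 − 2)/8 = 0.5000
Deviations from mean: 4.5000, 2.5000, -7.5000, 0.5000, -0.5000, 1.5000, 1.5000, -2.5000
Numerator Σ_{t=1}^{7}(z_t−z̄)(z_{t+1}−z̄) = -13.7500
Denominator Σ(z_t−z̄)² = 94.0000
r_1 = -13.7500 / 94.0000 = -0.146

-0.146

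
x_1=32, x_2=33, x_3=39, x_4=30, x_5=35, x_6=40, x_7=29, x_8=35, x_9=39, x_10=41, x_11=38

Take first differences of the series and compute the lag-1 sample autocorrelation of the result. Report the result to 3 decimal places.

First differences Δx: 1, 6, -9, 5, 5, -11, 6, 4, 2, -3
Mean of differences = 0.6000
Numerator Σ(Δx_t−Δx̄)(Δx_{t+1}−Δx̄) = -168.1600
Denominator Σ(Δx_t−Δx̄)² = 350.4000
r_1(Δx) = -168.1600 / 350.4000 = -0.480

-0.480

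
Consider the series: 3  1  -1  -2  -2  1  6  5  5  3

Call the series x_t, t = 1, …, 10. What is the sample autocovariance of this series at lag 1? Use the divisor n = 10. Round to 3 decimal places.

Mean x̄ = (3 + 1 − 1 − 2 − 2 + 1 + 6 + 5 + 5 + 3)/10 = 1.9000
Σ_{t=1}^{9}(x_t−x̄)(x_{t+1}−x̄) = 53.6900
γ_1 = 53.6900 / 10 = 5.369

5.369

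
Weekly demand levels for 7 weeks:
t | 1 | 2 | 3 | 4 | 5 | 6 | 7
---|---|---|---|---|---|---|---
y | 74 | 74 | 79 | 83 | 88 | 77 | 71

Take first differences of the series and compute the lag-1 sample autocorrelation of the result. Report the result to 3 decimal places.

First differences Δy: 0, 5, 4, 5, -11, -6
Mean of differences = -0.5000
Numerator Σ(Δy_t−Δȳ)(Δy_{t+1}−Δȳ) = 52.2500
Denominator Σ(Δy_t−Δȳ)² = 221.5000
r_1(Δy) = 52.2500 / 221.5000 = 0.236

0.236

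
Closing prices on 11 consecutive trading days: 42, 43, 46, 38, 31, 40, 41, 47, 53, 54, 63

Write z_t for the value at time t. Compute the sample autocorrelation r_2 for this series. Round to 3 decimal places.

0.276

Mean z̄ = (42 + 43 + 46 + 38 + 31 + 40 + 41 + 47 + 53 + 54 + 63)/11 = 45.2727
Numerator Σ_{t=1}^{9}(z_t−z̄)(z_{t+2}−z̄) = 213.0331
Denominator Σ(z_t−z̄)² = 772.1818
r_2 = 213.0331 / 772.1818 = 0.276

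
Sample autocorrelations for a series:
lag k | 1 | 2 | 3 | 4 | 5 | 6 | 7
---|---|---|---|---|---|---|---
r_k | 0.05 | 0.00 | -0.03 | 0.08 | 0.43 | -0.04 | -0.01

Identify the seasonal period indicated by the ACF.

5

The largest autocorrelation is r_5 = 0.43; the remaining lags stay at or below 0.08.
The dominant spike at lag 5 indicates a seasonal period of 5.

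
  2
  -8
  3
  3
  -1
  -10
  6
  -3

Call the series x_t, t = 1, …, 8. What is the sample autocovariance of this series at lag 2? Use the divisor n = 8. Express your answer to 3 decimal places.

Mean x̄ = (2 − 8 + 3 + 3 − 1 − 10 + 6 − 3)/8 = -1.0000
Σ_{t=1}^{6}(x_t−x̄)(x_{t+2}−x̄) = -34.0000
γ_2 = -34.0000 / 8 = -4.250

-4.250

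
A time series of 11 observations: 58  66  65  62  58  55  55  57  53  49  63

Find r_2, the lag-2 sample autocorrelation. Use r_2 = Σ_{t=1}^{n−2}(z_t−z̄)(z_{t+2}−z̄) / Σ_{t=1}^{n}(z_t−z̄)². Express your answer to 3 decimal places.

0.080

Mean z̄ = (58 + 66 + 65 + 62 + 58 + 55 + 55 + 57 + 53 + 49 + 63)/11 = 58.2727
Numerator Σ_{t=1}^{9}(z_t−z̄)(z_{t+2}−z̄) = 22.1240
Denominator Σ(z_t−z̄)² = 278.1818
r_2 = 22.1240 / 278.1818 = 0.080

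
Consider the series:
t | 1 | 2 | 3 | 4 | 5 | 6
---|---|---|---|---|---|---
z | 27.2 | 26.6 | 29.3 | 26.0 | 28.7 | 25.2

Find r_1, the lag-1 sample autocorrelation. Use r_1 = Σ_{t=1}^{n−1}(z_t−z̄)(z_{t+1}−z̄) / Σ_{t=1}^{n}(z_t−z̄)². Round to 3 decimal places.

Mean z̄ = (27.2 + 26.6 + 29.3 + 26.0 + 28.7 + 25.2)/6 = 27.1667
Deviations from mean: 0.0333, -0.5667, 2.1333, -1.1667, 1.5333, -1.9667
Σ(z_t−z̄)(z_{t+1}−z̄) = (-0.0189) + (-1.2089) + (-2.4889) + (-1.7889) + (-3.0156) = -8.5211
Denominator Σ(z_t−z̄)² = 12.4533
r_1 = -8.5211 / 12.4533 = -0.684

-0.684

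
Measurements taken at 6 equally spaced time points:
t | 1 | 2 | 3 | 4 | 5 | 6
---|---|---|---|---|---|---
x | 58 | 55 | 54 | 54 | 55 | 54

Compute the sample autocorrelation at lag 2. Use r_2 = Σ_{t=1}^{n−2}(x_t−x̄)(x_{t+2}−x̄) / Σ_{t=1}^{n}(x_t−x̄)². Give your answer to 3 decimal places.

-0.167

Mean x̄ = (58 + 55 + 54 + 54 + 55 + 54)/6 = 55.0000
Numerator Σ_{t=1}^{4}(x_t−x̄)(x_{t+2}−x̄) = -2.0000
Denominator Σ(x_t−x̄)² = 12.0000
r_2 = -2.0000 / 12.0000 = -0.167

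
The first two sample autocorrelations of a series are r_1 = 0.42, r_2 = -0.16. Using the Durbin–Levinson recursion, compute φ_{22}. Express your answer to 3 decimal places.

-0.408

φ_{22} = (r_2 − r_1²) / (1 − r_1²)
r_1² = (0.42)² = 0.1764
Numerator = -0.16 − 0.1764 = -0.3364; denominator = 1 − 0.1764 = 0.8236
φ_{22} = -0.3364 / 0.8236 = -0.408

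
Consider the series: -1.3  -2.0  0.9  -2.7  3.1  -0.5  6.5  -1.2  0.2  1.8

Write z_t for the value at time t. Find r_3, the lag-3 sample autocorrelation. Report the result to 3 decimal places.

Mean z̄ = (-1.3 − 2.0 + 0.9 − 2.7 + 3.1 − 0.5 + 6.5 − 1.2 + 0.2 + 1.8)/10 = 0.4800
Numerator Σ_{t=1}^{7}(z_t−z̄)(z_{t+3}−z̄) = -16.5732
Denominator Σ(z_t−z̄)² = 68.3160
r_3 = -16.5732 / 68.3160 = -0.243

-0.243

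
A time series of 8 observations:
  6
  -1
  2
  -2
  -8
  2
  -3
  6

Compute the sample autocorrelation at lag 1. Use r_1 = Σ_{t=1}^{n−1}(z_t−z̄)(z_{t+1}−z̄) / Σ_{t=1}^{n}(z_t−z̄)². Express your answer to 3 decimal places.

Mean z̄ = (6 − 1 + 2 − 2 − 8 + 2 − 3 + 6)/8 = 0.2500
Deviations from mean: 5.7500, -1.2500, 1.7500, -2.2500, -8.2500, 1.7500, -3.2500, 5.7500
Σ(z_t−z̄)(z_{t+1}−z̄) = (-7.1875) + (-2.1875) + (-3.9375) + (18.5625) + (-14.4375) + (-5.6875) + (-18.6875) = -33.5625
Denominator Σ(z_t−z̄)² = 157.5000
r_1 = -33.5625 / 157.5000 = -0.213

-0.213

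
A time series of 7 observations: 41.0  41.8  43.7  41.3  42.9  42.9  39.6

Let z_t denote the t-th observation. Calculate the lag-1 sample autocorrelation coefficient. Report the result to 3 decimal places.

Mean z̄ = (41.0 + 41.8 + 43.7 + 41.3 + 42.9 + 42.9 + 39.6)/7 = 41.8857
Numerator Σ_{t=1}^{6}(z_t−z̄)(z_{t+1}−z̄) = -3.0259
Denominator Σ(z_t−z̄)² = 11.7086
r_1 = -3.0259 / 11.7086 = -0.258

-0.258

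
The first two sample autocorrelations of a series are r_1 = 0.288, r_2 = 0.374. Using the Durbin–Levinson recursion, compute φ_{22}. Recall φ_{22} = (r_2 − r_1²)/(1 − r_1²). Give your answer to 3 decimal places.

0.317

φ_{22} = (r_2 − r_1²) / (1 − r_1²)
r_1² = (0.288)² = 0.082944
Numerator = 0.374 − 0.0829 = 0.2911; denominator = 1 − 0.0829 = 0.9171
φ_{22} = 0.2911 / 0.9171 = 0.317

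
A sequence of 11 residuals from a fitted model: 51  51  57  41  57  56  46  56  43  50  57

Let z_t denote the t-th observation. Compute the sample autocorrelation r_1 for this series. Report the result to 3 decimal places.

Mean z̄ = (51 + 51 + 57 + 41 + 57 + 56 + 46 + 56 + 43 + 50 + 57)/11 = 51.3636
Numerator Σ_{t=1}^{10}(z_t−z̄)(z_{t+1}−z̄) = -177.4050
Denominator Σ(z_t−z̄)² = 346.5455
r_1 = -177.4050 / 346.5455 = -0.512

-0.512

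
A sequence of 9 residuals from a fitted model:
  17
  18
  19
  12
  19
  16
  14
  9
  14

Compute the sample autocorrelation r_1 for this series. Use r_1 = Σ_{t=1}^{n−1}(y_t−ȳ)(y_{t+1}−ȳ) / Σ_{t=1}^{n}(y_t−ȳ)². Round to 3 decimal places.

0.089

Mean ȳ = (17 + 18 + 19 + 12 + 19 + 16 + 14 + 9 + 14)/9 = 15.3333
Numerator Σ_{t=1}^{8}(y_t−ȳ)(y_{t+1}−ȳ) = 8.2222
Denominator Σ(y_t−ȳ)² = 92.0000
r_1 = 8.2222 / 92.0000 = 0.089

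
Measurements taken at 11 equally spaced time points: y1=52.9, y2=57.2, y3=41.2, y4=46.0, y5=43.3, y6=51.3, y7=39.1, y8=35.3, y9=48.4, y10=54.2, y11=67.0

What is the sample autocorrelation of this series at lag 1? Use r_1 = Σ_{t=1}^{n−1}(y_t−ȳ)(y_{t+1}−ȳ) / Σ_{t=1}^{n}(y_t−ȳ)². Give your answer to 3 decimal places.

0.242

Mean ȳ = (52.9 + 57.2 + 41.2 + 46.0 + 43.3 + 51.3 + 39.1 + 35.3 + 48.4 + 54.2 + 67.0)/11 = 48.7182
Numerator Σ_{t=1}^{10}(y_t−ȳ)(y_{t+1}−ȳ) = 199.8451
Denominator Σ(y_t−ȳ)² = 826.2964
r_1 = 199.8451 / 826.2964 = 0.242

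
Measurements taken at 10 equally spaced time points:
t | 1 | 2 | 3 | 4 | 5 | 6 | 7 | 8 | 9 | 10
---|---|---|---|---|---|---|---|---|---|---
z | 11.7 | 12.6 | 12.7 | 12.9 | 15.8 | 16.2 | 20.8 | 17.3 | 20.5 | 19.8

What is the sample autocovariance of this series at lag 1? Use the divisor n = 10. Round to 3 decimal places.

6.678

Mean z̄ = (11.7 + 12.6 + 12.7 + 12.9 + 15.8 + 16.2 + 20.8 + 17.3 + 20.5 + 19.8)/10 = 16.0300
Σ_{t=1}^{9}(z_t−z̄)(z_{t+1}−z̄) = 66.7751
γ_1 = 66.7751 / 10 = 6.678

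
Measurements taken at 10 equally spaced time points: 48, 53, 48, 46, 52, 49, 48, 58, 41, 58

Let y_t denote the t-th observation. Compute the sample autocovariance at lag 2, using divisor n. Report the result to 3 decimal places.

6.188

Mean ȳ = (48 + 53 + 48 + 46 + 52 + 49 + 48 + 58 + 41 + 58)/10 = 50.1000
Σ_{t=1}^{8}(y_t−ȳ)(y_{t+2}−ȳ) = 61.8800
γ_2 = 61.8800 / 10 = 6.188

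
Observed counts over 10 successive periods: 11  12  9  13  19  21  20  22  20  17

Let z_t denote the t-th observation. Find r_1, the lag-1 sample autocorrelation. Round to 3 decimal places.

0.717

Mean z̄ = (11 + 12 + 9 + 13 + 19 + 21 + 20 + 22 + 20 + 17)/10 = 16.4000
Numerator Σ_{t=1}^{9}(z_t−z̄)(z_{t+1}−z̄) = 143.6400
Denominator Σ(z_t−z̄)² = 200.4000
r_1 = 143.6400 / 200.4000 = 0.717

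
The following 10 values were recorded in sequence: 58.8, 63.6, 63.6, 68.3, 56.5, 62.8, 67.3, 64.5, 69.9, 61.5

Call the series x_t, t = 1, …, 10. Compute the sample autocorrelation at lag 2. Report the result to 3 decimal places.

Mean x̄ = (58.8 + 63.6 + 63.6 + 68.3 + 56.5 + 62.8 + 67.3 + 64.5 + 69.9 + 61.5)/10 = 63.6800
Numerator Σ_{t=1}^{8}(x_t−x̄)(x_{t+2}−x̄) = -9.4548
Denominator Σ(x_t−x̄)² = 154.7160
r_2 = -9.4548 / 154.7160 = -0.061

-0.061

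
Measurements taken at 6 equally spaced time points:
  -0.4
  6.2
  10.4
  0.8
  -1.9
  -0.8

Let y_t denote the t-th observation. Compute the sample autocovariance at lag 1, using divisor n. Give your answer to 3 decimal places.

Mean ȳ = (-0.4 + 6.2 + 10.4 + 0.8 − 1.9 − 0.8)/6 = 2.3833
Deviations: -2.7833, 3.8167, 8.0167, -1.5833, -4.2833, -3.1833
Σ_{t=1}^{5}(y_t−ȳ)(y_{t+1}−ȳ) = 27.6981
γ_1 = 27.6981 / 6 = 4.616

4.616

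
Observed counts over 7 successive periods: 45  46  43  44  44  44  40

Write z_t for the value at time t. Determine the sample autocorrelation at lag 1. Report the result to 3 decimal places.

Mean z̄ = (45 + 46 + 43 + 44 + 44 + 44 + 40)/7 = 43.7143
Deviations from mean: 1.2857, 2.2857, -0.7143, 0.2857, 0.2857, 0.2857, -3.7143
Σ(z_t−z̄)(z_{t+1}−z̄) = (2.9388) + (-1.6327) + (-0.2041) + (0.0816) + (0.0816) + (-1.0612) = 0.2041
Denominator Σ(z_t−z̄)² = 21.4286
r_1 = 0.2041 / 21.4286 = 0.010

0.010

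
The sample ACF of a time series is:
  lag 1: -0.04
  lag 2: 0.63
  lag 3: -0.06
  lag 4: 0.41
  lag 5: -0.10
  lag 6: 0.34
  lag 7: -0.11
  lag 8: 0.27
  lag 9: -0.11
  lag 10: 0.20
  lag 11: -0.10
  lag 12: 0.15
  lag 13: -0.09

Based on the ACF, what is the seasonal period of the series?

2

The largest autocorrelation is r_2 = 0.63, with weaker echoes at lags 4 (0.41), 6 (0.34), 8 (0.27), 10 (0.20) and 12 (0.15); the remaining lags stay at or below -0.04.
The dominant spike at lag 2 indicates a seasonal period of 2.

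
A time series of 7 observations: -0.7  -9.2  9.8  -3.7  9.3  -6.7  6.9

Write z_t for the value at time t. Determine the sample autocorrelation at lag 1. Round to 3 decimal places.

-0.713

Mean z̄ = (-0.7 − 9.2 + 9.8 − 3.7 + 9.3 − 6.7 + 6.9)/7 = 0.8143
Deviations from mean: -1.5143, -10.0143, 8.9857, -4.5143, 8.4857, -7.5143, 6.0857
Numerator Σ_{t=1}^{6}(z_t−z̄)(z_{t+1}−z̄) = -263.1859
Denominator Σ(z_t−z̄)² = 369.2086
r_1 = -263.1859 / 369.2086 = -0.713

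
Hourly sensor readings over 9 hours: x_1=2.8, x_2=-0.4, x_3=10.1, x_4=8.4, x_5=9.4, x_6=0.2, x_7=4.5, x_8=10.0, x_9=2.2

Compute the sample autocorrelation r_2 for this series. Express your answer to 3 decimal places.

-0.343

Mean x̄ = (2.8 − 0.4 + 10.1 + 8.4 + 9.4 + 0.2 + 4.5 + 10.0 + 2.2)/9 = 5.2444
Σ(x_t−x̄)(x_{t+2}−x̄) = (-11.8691) + (-17.8114) + (20.1775) + (-15.9180) + (-3.0936) + (-23.9891) + (2.2664) = -50.2373
Denominator Σ(x_t−x̄)² = 146.5222
r_2 = -50.2373 / 146.5222 = -0.343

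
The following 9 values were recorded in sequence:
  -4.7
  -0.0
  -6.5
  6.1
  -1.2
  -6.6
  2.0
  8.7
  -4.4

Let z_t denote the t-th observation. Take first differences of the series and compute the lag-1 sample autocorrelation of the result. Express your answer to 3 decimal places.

-0.406

First differences Δz: 4.7, -6.5, 12.6, -7.3, -5.4, 8.6, 6.7, -13.1
Mean of differences = 0.0375
Numerator Σ(Δz_t−Δz̄)(Δz_{t+1}−Δz̄) = -241.9277
Denominator Σ(Δz_t−Δz̄)² = 595.9988
r_1(Δz) = -241.9277 / 595.9988 = -0.406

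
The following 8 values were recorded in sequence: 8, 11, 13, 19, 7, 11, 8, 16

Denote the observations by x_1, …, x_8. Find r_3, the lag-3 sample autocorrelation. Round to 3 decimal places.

-0.579

Mean x̄ = (8 + 11 + 13 + 19 + 7 + 11 + 8 + 16)/8 = 11.6250
Deviations from mean: -3.6250, -0.6250, 1.3750, 7.3750, -4.6250, -0.6250, -3.6250, 4.3750
Σ(x_t−x̄)(x_{t+3}−x̄) = (-26.7344) + (2.8906) + (-0.8594) + (-26.7344) + (-20.2344) = -71.6719
Denominator Σ(x_t−x̄)² = 123.8750
r_3 = -71.6719 / 123.8750 = -0.579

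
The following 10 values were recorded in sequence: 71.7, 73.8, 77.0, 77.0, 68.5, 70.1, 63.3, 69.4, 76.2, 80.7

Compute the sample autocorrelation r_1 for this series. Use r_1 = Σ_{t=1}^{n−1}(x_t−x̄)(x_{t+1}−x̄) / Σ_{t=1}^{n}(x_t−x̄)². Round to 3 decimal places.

0.365

Mean x̄ = (71.7 + 73.8 + 77.0 + 77.0 + 68.5 + 70.1 + 63.3 + 69.4 + 76.2 + 80.7)/10 = 72.7700
Numerator Σ_{t=1}^{9}(x_t−x̄)(x_{t+1}−x̄) = 87.3261
Denominator Σ(x_t−x̄)² = 239.0410
r_1 = 87.3261 / 239.0410 = 0.365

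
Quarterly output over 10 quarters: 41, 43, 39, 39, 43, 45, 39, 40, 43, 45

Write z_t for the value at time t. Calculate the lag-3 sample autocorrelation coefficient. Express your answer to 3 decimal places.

Mean z̄ = (41 + 43 + 39 + 39 + 43 + 45 + 39 + 40 + 43 + 45)/10 = 41.7000
Numerator Σ_{t=1}^{7}(z_t−z̄)(z_{t+3}−z̄) = -4.8700
Denominator Σ(z_t−z̄)² = 52.1000
r_3 = -4.8700 / 52.1000 = -0.093

-0.093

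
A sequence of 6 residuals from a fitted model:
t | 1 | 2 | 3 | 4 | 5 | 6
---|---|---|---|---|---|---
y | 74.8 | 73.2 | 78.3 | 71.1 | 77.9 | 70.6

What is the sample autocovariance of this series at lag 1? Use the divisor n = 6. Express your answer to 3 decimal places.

Mean ȳ = (74.8 + 73.2 + 78.3 + 71.1 + 77.9 + 70.6)/6 = 74.3167
Σ_{t=1}^{5}(y_t−ȳ)(y_{t+1}−ȳ) = -42.6453
γ_1 = -42.6453 / 6 = -7.108

-7.108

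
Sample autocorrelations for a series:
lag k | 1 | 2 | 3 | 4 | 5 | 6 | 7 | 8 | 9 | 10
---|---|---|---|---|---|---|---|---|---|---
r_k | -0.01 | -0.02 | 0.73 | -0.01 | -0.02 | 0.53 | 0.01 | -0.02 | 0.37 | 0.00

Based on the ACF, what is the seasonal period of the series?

The largest autocorrelation is r_3 = 0.73, with weaker echoes at lags 6 (0.53) and 9 (0.37); the remaining lags stay at or below 0.01.
The dominant spike at lag 3 indicates a seasonal period of 3.

3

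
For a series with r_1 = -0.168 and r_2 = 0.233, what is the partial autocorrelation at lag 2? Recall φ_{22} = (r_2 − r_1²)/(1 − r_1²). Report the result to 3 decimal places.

0.211

φ_{22} = (r_2 − r_1²) / (1 − r_1²)
r_1² = (-0.168)² = 0.028224
Numerator = 0.233 − 0.0282 = 0.2048; denominator = 1 − 0.0282 = 0.9718
φ_{22} = 0.2048 / 0.9718 = 0.211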